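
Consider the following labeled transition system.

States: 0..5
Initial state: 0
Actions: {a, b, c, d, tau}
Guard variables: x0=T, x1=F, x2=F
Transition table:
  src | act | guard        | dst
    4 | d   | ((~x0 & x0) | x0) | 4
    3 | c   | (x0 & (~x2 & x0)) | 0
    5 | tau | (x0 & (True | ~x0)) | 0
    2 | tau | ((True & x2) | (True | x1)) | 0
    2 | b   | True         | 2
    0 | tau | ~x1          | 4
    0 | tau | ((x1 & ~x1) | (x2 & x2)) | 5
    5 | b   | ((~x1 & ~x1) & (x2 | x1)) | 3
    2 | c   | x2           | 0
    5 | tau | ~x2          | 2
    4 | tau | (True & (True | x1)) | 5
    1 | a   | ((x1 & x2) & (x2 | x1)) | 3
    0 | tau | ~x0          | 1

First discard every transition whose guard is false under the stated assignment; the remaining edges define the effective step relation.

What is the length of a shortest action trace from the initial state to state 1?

Layered search for 1:
  depth 0: {0}
  depth 1: {4}
  depth 2: {5}
  depth 3: {2}
1 never appears.

Answer: UNREACHABLE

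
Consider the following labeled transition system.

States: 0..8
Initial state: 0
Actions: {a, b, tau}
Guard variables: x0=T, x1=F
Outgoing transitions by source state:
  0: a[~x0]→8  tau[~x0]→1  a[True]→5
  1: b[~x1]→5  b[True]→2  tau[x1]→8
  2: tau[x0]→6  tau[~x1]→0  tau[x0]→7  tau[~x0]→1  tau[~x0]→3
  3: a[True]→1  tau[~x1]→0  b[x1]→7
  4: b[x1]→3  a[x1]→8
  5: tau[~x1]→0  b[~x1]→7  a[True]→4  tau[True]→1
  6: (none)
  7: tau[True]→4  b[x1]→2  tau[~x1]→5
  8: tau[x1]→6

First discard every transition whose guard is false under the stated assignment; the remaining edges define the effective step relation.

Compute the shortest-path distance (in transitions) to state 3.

BFS to 3:
  L0 = {0}
  L1 = {5}
  L2 = {1,4,7}
  L3 = {2}
  L4 = {6}
3 never appears.

Answer: UNREACHABLE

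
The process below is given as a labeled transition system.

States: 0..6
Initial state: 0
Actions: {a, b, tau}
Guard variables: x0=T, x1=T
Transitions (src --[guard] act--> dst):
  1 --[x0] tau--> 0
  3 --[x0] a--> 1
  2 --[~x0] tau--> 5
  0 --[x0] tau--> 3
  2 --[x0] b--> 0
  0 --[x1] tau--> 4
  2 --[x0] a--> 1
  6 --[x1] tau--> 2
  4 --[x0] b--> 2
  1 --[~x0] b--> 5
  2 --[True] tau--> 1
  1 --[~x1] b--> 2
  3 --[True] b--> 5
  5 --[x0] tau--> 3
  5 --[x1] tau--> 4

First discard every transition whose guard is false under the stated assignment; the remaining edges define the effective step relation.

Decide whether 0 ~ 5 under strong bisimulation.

Answer: BISIMILAR

Analysis:
Refine partition for ~:
  π0 = {{0,1,2,3,4,5,6}}
  π1 = {{0,1,5,6},{2},{3},{4}}
  π2 = {{0,5},{1},{2},{3},{4},{6}}
6 equivalence class(es) (converged in 3)
0∈{0,5}, 5∈{0,5}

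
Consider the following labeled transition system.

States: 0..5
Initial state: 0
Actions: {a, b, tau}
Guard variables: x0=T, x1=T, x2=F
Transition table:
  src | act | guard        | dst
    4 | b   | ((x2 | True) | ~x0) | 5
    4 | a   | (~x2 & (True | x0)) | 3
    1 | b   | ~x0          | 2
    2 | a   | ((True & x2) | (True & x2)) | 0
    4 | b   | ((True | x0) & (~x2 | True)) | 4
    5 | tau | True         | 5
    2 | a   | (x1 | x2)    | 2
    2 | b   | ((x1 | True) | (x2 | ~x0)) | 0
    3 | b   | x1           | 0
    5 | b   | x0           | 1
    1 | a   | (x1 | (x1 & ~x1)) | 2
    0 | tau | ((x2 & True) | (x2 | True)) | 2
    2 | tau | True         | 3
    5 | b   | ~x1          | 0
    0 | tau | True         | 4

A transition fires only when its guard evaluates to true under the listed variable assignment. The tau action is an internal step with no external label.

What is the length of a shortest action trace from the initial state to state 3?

Answer: 2

Trace:
Layered search for 3:
  Layer 0: {0}
  Layer 1: {2,4}
  Layer 2: {3,5}
first hit 3 at d=2 via tau·tau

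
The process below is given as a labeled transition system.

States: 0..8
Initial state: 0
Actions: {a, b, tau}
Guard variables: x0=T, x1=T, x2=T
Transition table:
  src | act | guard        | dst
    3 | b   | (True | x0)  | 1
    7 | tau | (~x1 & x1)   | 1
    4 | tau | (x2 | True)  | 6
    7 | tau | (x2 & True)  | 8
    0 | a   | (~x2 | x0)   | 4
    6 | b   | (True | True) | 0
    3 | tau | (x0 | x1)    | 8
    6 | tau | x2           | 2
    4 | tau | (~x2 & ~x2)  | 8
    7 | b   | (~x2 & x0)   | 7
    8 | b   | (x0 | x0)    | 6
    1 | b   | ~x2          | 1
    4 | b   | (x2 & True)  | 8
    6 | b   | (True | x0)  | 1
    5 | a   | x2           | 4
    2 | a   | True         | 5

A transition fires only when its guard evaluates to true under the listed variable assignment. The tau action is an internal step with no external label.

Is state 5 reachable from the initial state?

Answer: REACHABLE

Trace:
Guard filter leaves 12 enabled edge(s).
L0 = {0}
L1 = {4}  now seen {0,4}
L2 = {6,8}  now seen {0,4,6,8}
L3 = {1,2}  now seen {0,1,2,4,6,8}
L4 = {5}  now seen {0,1,2,4,5,6,8}
Reachable = {0,1,2,4,5,6,8}
witness 5: a·tau·tau·a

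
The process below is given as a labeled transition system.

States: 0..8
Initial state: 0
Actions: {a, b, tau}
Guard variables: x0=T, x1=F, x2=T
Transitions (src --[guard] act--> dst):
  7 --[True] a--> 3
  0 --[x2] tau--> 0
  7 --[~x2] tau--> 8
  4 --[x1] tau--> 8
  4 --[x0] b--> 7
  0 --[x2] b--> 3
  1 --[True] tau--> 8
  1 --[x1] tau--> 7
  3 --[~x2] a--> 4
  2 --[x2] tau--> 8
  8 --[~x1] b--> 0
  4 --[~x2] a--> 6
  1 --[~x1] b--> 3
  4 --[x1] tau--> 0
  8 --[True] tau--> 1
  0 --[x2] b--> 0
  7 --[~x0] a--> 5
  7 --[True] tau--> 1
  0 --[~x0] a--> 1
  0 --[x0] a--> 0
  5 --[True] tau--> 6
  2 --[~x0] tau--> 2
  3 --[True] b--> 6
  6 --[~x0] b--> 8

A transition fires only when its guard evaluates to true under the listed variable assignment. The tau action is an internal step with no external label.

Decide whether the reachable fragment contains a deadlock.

Answer: DEADLOCK at state 6

Trace:
R = {0,3,6}
  0: a→0  b→0  b→3  tau→0  [deg 4]
  3: b→6  [deg 1]
  6: ∅  [deadlock]
Path to 6: b·b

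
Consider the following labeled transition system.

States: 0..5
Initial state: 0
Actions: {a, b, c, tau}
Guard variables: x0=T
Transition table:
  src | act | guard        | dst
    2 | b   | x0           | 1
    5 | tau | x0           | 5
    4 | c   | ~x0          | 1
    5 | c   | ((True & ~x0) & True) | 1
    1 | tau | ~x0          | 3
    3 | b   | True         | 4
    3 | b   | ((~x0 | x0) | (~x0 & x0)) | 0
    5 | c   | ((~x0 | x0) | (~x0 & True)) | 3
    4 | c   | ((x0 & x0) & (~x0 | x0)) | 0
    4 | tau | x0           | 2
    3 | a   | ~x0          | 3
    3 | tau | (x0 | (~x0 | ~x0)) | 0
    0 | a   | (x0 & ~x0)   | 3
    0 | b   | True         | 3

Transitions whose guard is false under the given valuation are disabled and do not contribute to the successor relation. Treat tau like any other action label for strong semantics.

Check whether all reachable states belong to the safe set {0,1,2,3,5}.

Answer: INVARIANT VIOLATED at state 4

Trace:
Inv-set: {0,1,2,3,5}
Reach set: {0,1,2,3,4}
  0: ✓
  1: ✓
  2: ✓
  3: ✓
  4: VIOLATES
witness against invariant: b·b → 4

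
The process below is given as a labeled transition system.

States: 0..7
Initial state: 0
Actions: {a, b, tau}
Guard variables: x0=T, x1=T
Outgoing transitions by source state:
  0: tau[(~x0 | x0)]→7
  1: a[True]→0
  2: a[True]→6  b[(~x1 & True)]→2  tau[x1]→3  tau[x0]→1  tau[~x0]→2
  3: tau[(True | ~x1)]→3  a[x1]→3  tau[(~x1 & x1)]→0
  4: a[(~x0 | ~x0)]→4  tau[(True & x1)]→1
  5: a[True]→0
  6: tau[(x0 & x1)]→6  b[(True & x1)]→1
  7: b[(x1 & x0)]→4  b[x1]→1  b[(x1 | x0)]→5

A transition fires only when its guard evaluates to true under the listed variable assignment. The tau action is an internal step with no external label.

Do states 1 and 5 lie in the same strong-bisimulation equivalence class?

Bisimulation quotient by refinement:
  round 0: {{0,1,2,3,4,5,6,7}}
  round 1: {{0,4},{1,5},{2,3},{6},{7}}
  round 2: {{0},{1,5},{2},{3},{4},{6},{7}}
7 equivalence class(es) (converged in 3)
[1]={1,5}  [5]={1,5}

Answer: BISIMILAR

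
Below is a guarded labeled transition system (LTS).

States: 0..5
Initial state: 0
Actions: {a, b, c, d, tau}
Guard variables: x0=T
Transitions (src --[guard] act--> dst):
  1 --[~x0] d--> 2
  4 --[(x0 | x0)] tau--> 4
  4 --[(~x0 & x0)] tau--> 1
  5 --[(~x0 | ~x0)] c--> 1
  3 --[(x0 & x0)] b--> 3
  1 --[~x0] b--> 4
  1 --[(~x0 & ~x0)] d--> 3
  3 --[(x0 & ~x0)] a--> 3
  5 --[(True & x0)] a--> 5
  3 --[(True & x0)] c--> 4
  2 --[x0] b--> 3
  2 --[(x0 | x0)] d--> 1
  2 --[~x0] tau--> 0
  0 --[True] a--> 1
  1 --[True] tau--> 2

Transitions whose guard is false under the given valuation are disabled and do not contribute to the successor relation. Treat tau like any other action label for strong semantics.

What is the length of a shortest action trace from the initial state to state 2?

Answer: 2

Analysis:
Layered search for 2:
  Layer 0: {0}
  Layer 1: {1}
  Layer 2: {2}
2 enters at depth 2; path a·tau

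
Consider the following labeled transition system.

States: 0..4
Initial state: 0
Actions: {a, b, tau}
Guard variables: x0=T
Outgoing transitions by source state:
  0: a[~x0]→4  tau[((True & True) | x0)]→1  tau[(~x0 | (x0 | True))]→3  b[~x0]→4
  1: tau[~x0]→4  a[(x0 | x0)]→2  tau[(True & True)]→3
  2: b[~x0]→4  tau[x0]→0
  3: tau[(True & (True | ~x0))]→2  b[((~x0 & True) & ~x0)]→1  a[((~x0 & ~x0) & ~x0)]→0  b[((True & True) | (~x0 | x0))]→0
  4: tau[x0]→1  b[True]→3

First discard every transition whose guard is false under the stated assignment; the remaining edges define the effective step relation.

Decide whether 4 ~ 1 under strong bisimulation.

Compute ~ classes (split until stable):
  P[0] = {{0,1,2,3,4}}
  P[1] = {{0,2},{1},{3,4}}
  P[2] = {{0},{1},{2},{3},{4}}
stable after 3 split(s): 5 block(s)
[4]={4}  [1]={1}

Answer: NOT BISIMILAR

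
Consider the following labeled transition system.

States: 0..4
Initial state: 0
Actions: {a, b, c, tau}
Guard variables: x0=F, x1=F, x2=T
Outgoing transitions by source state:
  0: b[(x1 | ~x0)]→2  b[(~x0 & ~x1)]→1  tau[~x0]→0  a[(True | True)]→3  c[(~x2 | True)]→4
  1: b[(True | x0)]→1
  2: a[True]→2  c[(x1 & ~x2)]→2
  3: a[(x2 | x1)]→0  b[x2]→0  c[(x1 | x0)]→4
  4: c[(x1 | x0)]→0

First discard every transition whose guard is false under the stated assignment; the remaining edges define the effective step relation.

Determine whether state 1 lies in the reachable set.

9 transition(s) survive guard evaluation.
L0 = {0}
L1 = {1,2,3,4}  cumulative {0,1,2,3,4}
Reachable = {0,1,2,3,4}
Path to 1: b

Answer: REACHABLE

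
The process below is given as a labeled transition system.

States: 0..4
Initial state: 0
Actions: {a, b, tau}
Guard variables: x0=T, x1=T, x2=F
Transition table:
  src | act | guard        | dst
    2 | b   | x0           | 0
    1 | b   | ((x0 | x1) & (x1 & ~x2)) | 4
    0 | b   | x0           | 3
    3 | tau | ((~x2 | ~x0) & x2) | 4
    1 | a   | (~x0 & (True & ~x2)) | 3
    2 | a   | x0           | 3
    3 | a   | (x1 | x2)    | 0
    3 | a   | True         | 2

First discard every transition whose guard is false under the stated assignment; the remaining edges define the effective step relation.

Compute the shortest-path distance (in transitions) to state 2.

Answer: 2

Working:
Breadth-first toward 2:
  depth 0: {0}
  depth 1: {3}
  depth 2: {2}
depth(2)=2, e.g. b·a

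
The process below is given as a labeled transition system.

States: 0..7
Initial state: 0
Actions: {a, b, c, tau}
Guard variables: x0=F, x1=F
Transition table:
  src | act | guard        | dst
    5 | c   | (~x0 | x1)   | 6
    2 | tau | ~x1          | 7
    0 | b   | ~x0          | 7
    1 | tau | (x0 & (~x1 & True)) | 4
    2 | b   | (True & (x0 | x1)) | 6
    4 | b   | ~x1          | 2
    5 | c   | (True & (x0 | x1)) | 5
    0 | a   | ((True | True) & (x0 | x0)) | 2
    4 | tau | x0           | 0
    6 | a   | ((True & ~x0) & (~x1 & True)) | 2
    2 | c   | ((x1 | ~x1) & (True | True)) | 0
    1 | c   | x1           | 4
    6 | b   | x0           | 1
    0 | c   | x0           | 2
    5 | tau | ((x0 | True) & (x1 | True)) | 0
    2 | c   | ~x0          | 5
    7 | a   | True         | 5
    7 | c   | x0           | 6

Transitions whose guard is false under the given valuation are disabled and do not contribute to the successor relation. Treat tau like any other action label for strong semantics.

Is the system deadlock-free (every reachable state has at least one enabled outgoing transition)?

Answer: DEADLOCK-FREE

Trace:
R = {0,2,5,6,7}
  0: b→7  [1 exit(s)]
  2: c→0  c→5  tau→7  [3 exit(s)]
  5: c→6  tau→0  [2 exit(s)]
  6: a→2  [1 exit(s)]
  7: a→5  [1 exit(s)]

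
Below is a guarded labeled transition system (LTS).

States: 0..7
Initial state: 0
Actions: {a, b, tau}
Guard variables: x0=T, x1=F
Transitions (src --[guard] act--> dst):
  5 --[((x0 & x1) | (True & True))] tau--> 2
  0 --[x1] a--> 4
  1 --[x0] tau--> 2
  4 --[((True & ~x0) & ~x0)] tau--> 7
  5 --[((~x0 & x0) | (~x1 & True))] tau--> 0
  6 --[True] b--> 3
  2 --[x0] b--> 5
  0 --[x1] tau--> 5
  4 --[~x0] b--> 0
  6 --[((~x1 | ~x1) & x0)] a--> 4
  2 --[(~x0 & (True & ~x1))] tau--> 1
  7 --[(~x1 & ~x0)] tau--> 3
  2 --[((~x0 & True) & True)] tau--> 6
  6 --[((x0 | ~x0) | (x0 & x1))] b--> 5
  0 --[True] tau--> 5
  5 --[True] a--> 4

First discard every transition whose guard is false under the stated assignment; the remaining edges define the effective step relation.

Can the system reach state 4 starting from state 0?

After dropping false guards: 9 live edges.
L0 = {0}
L1 = {5}  now seen {0,5}
L2 = {2,4}  now seen {0,2,4,5}
Reachable = {0,2,4,5}
witness 4: tau·a

Answer: REACHABLE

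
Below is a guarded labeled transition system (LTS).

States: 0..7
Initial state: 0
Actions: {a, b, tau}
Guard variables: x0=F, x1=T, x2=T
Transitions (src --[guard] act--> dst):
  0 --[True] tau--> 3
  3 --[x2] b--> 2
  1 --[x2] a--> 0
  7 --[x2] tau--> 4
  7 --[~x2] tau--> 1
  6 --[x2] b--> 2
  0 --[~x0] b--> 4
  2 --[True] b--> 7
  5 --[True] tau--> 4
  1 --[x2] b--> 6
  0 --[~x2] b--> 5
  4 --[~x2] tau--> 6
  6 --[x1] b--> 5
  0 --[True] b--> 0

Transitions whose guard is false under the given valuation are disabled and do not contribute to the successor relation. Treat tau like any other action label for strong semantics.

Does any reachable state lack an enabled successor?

Answer: DEADLOCK at state 4

Working:
Reach set: {0,2,3,4,7}
  0: b→0  b→4  tau→3  [deg 3]
  2: b→7  [deg 1]
  3: b→2  [deg 1]
  4: ∅  [STUCK]
  7: tau→4  [deg 1]
witness 4: b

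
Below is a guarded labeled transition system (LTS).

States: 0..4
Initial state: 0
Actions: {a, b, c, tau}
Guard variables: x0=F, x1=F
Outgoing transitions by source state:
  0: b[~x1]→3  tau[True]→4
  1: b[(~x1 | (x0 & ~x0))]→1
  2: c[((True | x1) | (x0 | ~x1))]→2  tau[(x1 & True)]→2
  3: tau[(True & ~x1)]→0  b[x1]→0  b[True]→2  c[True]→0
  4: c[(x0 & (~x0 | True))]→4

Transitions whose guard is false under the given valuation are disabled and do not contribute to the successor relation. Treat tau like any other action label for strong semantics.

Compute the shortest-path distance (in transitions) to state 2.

Layered search for 2:
  L0 = {0}
  L1 = {3,4}
  L2 = {2}
2 enters at depth 2; path b·b

Answer: 2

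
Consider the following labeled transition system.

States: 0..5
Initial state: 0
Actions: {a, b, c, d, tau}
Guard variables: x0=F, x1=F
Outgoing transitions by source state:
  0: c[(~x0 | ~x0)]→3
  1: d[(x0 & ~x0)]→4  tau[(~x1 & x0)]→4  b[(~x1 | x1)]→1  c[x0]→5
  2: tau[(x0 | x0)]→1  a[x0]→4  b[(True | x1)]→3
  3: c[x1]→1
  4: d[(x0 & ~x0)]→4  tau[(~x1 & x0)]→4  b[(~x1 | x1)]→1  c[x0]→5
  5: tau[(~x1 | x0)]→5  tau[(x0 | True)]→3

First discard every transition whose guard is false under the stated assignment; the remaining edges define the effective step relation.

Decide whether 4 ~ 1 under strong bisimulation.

Answer: BISIMILAR

Analysis:
Refine partition for ~:
  π0 = {{0,1,2,3,4,5}}
  π1 = {{0},{1,2,4},{3},{5}}
  π2 = {{0},{1,4},{2},{3},{5}}
Fixed point at round 3; 5 class(es).
class of 4: {1,4}; class of 1: {1,4}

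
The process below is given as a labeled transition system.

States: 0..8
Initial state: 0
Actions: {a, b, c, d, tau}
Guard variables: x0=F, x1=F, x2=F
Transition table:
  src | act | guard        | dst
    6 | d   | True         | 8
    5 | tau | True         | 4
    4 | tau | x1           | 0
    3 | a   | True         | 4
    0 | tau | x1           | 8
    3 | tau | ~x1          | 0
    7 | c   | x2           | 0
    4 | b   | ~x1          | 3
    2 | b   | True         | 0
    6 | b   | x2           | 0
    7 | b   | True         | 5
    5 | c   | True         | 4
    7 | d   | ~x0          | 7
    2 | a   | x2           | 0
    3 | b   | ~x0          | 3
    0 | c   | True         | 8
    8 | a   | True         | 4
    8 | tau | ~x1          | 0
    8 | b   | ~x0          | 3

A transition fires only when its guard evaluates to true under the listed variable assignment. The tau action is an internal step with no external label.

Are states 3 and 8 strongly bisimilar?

Refine partition for ~:
  round 0: {{0,1,2,3,4,5,6,7,8}}
  round 1: {{0},{1},{2,4},{3,8},{5},{6},{7}}
  round 2: {{0},{1},{2},{3,8},{4},{5},{6},{7}}
stable after 3 split(s): 8 block(s)
3∈{3,8}, 8∈{3,8}

Answer: BISIMILAR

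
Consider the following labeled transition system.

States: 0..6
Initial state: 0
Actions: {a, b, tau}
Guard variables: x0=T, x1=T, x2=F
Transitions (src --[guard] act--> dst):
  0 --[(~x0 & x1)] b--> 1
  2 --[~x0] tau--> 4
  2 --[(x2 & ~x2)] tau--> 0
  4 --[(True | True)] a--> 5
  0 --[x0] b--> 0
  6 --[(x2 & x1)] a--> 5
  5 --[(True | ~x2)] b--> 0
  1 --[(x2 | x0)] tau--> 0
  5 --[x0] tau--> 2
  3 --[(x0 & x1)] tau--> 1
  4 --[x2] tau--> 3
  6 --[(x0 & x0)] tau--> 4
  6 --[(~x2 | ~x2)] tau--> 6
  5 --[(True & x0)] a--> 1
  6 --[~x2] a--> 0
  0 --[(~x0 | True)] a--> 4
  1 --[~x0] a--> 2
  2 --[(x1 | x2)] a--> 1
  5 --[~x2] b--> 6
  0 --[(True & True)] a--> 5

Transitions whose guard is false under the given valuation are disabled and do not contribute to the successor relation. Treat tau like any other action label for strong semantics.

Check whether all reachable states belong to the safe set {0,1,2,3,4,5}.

Allowed set {0,1,2,3,4,5}
Reach set: {0,1,2,4,5,6}
  0: ✓
  1: ✓
  2: ✓
  4: ✓
  5: ✓
  6: outside
counterexample path to 6: a·b

Answer: INVARIANT VIOLATED at state 6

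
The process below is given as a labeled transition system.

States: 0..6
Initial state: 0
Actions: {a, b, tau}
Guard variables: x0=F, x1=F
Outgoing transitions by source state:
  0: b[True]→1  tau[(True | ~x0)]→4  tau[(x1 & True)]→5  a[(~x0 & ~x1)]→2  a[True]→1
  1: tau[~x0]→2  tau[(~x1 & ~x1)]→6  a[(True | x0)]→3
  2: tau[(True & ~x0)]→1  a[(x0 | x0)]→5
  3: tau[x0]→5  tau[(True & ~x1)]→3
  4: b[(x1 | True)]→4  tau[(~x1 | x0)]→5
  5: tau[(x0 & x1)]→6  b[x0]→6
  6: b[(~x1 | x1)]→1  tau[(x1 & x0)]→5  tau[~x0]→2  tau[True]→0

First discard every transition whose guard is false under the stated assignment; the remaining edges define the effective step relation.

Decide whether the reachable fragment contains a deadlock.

R = {0,1,2,3,4,5,6}
  0: a→1  a→2  b→1  tau→4  [4 exit(s)]
  1: a→3  tau→2  tau→6  [3 exit(s)]
  2: tau→1  [1 exit(s)]
  3: tau→3  [1 exit(s)]
  4: b→4  tau→5  [2 exit(s)]
  5: ∅  [no exit]
  6: b→1  tau→0  tau→2  [3 exit(s)]
witness 5: tau·tau

Answer: DEADLOCK at state 5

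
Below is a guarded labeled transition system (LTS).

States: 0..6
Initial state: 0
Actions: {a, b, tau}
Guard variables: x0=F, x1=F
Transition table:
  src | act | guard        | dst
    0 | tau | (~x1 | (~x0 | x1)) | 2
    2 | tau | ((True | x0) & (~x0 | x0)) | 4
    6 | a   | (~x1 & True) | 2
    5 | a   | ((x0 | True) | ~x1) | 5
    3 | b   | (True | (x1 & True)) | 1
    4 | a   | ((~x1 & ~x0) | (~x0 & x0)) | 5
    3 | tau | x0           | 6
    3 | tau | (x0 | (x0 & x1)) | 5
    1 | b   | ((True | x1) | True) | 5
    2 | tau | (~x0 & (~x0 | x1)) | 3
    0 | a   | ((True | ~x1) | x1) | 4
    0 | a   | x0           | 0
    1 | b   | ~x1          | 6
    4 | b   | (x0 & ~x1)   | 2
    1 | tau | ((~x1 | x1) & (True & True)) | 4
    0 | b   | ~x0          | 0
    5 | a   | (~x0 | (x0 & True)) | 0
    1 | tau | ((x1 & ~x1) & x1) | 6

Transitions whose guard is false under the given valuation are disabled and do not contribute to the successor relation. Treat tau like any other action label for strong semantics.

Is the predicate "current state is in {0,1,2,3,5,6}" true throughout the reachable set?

Safe = {0,1,2,3,5,6}
Reach set: {0,1,2,3,4,5,6}
  0: ok
  1: ok
  2: ok
  3: ok
  4: outside
  5: ok
  6: ok
counterexample path to 4: a

Answer: INVARIANT VIOLATED at state 4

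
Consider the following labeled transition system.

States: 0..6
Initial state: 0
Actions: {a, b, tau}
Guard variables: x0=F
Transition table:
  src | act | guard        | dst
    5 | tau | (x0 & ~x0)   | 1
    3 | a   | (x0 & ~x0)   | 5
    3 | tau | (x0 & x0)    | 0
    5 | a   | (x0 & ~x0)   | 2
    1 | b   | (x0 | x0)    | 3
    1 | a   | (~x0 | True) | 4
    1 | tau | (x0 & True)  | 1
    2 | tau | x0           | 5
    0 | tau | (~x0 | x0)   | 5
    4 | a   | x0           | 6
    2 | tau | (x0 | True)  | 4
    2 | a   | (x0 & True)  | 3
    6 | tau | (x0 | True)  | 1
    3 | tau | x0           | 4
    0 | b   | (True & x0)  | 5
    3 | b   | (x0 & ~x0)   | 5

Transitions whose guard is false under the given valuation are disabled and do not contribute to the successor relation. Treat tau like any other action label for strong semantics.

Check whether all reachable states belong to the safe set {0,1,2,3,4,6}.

Allowed set {0,1,2,3,4,6}
R = {0,5}
  0: ok
  5: ✗ unsafe
reach 5 via tau — violates

Answer: INVARIANT VIOLATED at state 5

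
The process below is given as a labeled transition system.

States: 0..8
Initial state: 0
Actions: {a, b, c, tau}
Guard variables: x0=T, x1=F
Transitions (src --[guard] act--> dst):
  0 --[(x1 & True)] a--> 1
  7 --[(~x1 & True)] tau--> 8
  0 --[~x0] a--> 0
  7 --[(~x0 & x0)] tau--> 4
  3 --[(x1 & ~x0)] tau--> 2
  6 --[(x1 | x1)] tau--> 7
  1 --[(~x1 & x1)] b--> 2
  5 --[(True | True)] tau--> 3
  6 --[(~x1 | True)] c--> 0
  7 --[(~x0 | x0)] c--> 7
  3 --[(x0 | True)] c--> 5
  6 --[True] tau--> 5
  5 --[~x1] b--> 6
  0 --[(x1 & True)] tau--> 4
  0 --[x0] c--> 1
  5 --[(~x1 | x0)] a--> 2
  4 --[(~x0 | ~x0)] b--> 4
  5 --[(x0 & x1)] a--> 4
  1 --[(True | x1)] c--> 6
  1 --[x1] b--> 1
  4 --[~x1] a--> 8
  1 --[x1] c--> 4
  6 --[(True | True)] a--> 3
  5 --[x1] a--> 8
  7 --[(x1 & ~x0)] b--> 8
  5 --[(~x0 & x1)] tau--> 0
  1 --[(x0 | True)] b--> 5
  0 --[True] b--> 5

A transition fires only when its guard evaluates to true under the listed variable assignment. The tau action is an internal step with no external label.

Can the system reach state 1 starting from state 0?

Answer: REACHABLE

Working:
After dropping false guards: 14 live edges.
Layer 0: {0}
Layer 1: {1,5}  cumulative {0,1,5}
Layer 2: {2,3,6}  cumulative {0,1,2,3,5,6}
Reach set: {0,1,2,3,5,6}
Path to 1: c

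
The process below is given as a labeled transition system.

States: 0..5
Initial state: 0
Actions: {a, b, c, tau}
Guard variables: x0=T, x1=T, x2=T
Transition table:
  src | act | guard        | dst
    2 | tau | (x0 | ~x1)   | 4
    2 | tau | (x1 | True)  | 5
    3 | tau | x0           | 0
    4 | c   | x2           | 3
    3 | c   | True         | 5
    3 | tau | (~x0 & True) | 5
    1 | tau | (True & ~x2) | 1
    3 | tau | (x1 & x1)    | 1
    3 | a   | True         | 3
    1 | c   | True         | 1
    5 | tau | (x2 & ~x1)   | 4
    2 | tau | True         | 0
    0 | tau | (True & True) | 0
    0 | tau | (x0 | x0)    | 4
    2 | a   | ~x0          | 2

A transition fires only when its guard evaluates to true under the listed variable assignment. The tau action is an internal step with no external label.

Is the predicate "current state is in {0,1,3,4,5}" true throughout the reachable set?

Answer: INVARIANT HOLDS

Trace:
Safe = {0,1,3,4,5}
R = {0,1,3,4,5}
  0: ok
  1: ok
  3: ok
  4: ok
  5: ok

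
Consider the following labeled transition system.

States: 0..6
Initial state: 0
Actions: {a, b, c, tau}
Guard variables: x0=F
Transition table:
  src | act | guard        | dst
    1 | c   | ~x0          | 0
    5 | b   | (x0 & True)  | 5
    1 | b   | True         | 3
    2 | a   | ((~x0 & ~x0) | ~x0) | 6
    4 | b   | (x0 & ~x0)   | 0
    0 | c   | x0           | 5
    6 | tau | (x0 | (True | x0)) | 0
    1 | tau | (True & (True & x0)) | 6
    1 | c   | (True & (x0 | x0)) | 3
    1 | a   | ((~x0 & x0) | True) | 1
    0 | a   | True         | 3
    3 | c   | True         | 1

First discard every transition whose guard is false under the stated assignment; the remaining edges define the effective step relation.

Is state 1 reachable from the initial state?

Guard filter leaves 7 enabled edge(s).
Layer 0: {0}
Layer 1: {3}  cumulative {0,3}
Layer 2: {1}  cumulative {0,1,3}
Reach set: {0,1,3}
witness 1: a·c

Answer: REACHABLE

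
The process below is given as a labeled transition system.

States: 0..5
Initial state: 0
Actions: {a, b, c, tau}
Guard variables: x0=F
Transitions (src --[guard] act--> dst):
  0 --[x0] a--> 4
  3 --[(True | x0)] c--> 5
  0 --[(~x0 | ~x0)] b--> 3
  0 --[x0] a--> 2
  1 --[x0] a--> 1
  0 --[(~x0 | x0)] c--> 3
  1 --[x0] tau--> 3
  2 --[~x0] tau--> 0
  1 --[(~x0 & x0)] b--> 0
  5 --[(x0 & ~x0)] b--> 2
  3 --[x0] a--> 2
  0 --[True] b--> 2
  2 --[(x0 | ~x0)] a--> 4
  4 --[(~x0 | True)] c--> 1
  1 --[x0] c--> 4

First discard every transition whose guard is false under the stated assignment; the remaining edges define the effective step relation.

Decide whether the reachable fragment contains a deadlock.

Reachable = {0,1,2,3,4,5}
  0: b→2  b→3  c→3  [3 exit(s)]
  1: ∅  [no exit]
  2: a→4  tau→0  [2 exit(s)]
  3: c→5  [1 exit(s)]
  4: c→1  [1 exit(s)]
  5: ∅  [no exit]
trace reaching 1: b·a·c

Answer: DEADLOCK at state 1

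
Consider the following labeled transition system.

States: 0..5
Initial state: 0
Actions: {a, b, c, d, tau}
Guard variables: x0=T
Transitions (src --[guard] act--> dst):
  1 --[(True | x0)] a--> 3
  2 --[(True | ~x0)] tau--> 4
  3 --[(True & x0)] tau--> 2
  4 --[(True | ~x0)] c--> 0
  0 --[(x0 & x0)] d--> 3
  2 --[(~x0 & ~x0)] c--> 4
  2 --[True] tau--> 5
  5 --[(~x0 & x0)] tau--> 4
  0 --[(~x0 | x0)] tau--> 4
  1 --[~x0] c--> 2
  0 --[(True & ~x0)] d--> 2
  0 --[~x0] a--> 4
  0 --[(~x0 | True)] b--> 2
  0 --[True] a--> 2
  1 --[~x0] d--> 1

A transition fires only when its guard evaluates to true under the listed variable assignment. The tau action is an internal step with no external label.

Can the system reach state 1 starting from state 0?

9 transition(s) survive guard evaluation.
Layer 0: {0}
Layer 1: {2,3,4}  total {0,2,3,4}
Layer 2: {5}  total {0,2,3,4,5}
R = {0,2,3,4,5}

Answer: UNREACHABLE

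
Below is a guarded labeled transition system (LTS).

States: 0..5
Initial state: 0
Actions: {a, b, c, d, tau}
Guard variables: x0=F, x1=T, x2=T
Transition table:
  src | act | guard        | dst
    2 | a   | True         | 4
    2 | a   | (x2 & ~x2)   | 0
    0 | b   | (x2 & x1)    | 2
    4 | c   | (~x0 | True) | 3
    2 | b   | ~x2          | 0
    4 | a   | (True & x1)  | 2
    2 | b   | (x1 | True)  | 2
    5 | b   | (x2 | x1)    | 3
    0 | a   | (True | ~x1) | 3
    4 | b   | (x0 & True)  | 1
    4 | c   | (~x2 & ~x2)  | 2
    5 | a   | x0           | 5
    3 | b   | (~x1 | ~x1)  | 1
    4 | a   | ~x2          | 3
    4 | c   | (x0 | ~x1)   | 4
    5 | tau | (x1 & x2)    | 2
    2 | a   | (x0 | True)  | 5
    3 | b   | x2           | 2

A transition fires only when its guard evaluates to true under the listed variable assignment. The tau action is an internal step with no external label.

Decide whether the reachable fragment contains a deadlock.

Answer: DEADLOCK-FREE

Analysis:
Reach set: {0,2,3,4,5}
  0: a→3  b→2  [deg 2]
  2: a→4  a→5  b→2  [deg 3]
  3: b→2  [deg 1]
  4: a→2  c→3  [deg 2]
  5: b→3  tau→2  [deg 2]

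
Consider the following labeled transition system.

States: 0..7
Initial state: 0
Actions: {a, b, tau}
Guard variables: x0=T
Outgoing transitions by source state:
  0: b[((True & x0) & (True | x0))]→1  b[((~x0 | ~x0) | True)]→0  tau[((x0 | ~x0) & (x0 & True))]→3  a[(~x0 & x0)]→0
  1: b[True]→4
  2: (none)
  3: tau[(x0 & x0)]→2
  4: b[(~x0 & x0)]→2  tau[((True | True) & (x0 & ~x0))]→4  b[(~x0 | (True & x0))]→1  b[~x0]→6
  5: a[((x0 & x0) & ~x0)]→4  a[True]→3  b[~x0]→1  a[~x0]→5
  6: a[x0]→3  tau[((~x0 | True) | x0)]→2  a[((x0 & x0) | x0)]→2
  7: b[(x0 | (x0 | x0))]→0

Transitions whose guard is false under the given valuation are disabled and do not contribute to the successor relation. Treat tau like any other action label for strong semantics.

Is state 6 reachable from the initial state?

11 transition(s) survive guard evaluation.
depth 0: {0}
depth 1: {1,3}  now seen {0,1,3}
depth 2: {2,4}  now seen {0,1,2,3,4}
Reach set: {0,1,2,3,4}

Answer: UNREACHABLE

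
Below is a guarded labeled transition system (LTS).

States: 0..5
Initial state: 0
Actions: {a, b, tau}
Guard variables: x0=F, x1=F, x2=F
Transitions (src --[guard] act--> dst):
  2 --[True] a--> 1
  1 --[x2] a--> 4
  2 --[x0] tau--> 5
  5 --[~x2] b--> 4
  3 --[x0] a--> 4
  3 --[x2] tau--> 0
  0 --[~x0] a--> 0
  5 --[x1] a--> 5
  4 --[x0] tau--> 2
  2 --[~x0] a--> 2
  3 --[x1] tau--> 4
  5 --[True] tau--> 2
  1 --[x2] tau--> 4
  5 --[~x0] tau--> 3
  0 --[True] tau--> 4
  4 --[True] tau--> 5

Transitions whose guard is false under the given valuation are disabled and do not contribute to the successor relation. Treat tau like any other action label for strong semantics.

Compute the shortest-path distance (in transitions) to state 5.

Answer: 2

Working:
Layered search for 5:
  Layer 0: {0}
  Layer 1: {4}
  Layer 2: {5}
5 enters at depth 2; path tau·tau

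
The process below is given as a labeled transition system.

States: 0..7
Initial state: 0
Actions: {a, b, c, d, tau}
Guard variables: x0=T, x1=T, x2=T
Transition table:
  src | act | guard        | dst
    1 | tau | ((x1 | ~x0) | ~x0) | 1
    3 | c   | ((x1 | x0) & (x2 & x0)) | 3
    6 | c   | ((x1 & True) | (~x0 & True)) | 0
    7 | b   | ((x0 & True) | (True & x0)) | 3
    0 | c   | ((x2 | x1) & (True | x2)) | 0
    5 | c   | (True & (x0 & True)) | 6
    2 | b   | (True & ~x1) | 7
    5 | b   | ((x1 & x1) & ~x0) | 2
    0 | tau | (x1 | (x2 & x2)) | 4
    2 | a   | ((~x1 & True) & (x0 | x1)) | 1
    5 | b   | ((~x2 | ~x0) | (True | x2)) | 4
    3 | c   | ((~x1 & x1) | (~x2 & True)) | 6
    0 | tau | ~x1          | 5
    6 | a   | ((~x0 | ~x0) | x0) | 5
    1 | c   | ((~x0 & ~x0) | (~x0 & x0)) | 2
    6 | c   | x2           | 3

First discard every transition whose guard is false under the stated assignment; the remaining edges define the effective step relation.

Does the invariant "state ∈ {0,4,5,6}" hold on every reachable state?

Safe = {0,4,5,6}
Reach set: {0,4}
  0: safe
  4: safe

Answer: INVARIANT HOLDS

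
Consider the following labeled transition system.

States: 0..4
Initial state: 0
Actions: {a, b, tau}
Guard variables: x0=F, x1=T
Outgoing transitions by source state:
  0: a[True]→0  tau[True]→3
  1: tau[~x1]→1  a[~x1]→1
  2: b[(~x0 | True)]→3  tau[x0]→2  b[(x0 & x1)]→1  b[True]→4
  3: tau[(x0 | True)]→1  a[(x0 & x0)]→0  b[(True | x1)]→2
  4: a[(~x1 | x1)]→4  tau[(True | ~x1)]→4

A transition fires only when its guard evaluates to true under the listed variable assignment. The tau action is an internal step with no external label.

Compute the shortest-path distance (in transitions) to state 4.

Layered search for 4:
  L0 = {0}
  L1 = {3}
  L2 = {1,2}
  L3 = {4}
4 enters at depth 3; path tau·b·b

Answer: 3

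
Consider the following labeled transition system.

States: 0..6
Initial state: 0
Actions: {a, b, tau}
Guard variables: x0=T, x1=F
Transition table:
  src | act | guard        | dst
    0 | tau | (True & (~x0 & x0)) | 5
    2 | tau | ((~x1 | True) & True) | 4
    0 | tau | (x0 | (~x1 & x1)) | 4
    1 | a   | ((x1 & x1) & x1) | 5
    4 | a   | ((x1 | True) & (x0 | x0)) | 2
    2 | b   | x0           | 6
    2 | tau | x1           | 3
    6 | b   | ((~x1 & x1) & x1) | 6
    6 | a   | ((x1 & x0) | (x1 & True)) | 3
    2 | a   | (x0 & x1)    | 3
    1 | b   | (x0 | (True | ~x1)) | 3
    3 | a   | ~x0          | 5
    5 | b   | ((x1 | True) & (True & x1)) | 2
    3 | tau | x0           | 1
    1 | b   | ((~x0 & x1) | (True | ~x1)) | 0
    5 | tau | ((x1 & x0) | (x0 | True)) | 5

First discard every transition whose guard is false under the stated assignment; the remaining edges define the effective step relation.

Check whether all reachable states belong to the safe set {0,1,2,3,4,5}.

Answer: INVARIANT VIOLATED at state 6

Working:
Safe = {0,1,2,3,4,5}
Reachable = {0,2,4,6}
  0: ✓
  2: ✓
  4: ✓
  6: VIOLATES
counterexample path to 6: tau·a·b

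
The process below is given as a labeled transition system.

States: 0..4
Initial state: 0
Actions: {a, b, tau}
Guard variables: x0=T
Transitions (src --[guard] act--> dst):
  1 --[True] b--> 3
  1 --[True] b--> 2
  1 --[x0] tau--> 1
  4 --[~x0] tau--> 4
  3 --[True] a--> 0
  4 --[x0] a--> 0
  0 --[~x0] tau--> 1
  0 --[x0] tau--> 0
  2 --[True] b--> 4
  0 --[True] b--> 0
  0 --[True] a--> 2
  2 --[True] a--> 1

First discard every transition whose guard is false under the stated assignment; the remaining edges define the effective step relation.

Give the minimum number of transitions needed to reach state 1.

Breadth-first toward 1:
  depth 0: {0}
  depth 1: {2}
  depth 2: {1,4}
1 enters at depth 2; path a·a

Answer: 2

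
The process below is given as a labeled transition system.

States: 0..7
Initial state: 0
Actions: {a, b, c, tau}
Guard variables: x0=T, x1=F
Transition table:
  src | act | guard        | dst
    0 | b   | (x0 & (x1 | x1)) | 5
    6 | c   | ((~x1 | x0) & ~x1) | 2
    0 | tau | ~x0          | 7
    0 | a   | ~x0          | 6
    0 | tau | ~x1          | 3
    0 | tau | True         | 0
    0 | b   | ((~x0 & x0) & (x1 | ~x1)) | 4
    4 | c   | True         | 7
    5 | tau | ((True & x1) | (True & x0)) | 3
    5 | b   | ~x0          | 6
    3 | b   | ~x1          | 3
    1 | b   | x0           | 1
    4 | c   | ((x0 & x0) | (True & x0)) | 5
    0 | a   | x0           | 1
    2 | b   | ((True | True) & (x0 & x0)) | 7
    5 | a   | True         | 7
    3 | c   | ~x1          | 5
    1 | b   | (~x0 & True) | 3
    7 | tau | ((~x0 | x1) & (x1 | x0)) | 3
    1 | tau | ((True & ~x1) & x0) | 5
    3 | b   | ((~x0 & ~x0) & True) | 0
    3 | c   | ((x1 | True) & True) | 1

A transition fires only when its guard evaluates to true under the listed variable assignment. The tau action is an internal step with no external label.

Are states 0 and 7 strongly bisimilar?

Bisimulation quotient by refinement:
  π0 = {{0,1,2,3,4,5,6,7}}
  π1 = {{0,5},{1},{2},{3},{4,6},{7}}
  π2 = {{0},{1},{2},{3},{4},{5},{6},{7}}
Fixed point at round 3; 8 class(es).
0∈{0}, 7∈{7}

Answer: NOT BISIMILAR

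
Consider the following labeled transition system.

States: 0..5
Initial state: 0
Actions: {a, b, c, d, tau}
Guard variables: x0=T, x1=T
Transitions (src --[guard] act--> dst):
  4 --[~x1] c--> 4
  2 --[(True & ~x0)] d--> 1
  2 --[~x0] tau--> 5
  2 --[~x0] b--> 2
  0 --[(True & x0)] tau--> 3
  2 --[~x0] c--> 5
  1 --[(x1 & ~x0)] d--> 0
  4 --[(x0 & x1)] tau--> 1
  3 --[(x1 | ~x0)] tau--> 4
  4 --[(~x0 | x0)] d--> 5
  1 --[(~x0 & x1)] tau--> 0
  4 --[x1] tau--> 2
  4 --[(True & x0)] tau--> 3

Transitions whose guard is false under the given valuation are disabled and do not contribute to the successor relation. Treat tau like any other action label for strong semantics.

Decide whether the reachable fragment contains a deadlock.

Answer: DEADLOCK at state 1

Working:
Reach set: {0,1,2,3,4,5}
  0: tau→3  [deg 1]
  1: ∅  [STUCK]
  2: ∅  [STUCK]
  3: tau→4  [deg 1]
  4: d→5  tau→1  tau→2  tau→3  [deg 4]
  5: ∅  [STUCK]
witness 1: tau·tau·tau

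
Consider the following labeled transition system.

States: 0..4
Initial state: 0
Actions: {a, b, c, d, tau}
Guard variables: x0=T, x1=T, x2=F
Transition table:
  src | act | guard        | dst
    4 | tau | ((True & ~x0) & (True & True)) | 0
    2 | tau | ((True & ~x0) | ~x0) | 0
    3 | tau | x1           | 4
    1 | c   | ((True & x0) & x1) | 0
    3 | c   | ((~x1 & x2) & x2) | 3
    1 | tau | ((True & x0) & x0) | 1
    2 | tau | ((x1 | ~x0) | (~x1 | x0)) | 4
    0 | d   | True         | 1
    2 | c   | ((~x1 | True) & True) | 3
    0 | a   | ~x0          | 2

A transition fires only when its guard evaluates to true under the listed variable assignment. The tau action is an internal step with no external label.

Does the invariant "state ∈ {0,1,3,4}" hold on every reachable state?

Answer: INVARIANT HOLDS

Working:
Safe = {0,1,3,4}
Reachable = {0,1}
  0: ✓
  1: ✓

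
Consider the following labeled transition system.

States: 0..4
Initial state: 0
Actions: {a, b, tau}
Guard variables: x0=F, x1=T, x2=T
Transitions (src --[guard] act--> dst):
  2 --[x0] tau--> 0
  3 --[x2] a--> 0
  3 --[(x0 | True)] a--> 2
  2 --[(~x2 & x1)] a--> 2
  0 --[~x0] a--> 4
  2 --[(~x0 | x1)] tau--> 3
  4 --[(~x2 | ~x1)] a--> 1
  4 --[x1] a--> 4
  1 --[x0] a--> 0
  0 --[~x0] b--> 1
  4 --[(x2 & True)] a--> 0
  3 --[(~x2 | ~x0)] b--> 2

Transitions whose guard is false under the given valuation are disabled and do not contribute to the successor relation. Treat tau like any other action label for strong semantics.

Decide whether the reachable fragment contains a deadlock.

Reach set: {0,1,4}
  0: a→4  b→1  [deg 2]
  1: ∅  [no exit]
  4: a→0  a→4  [deg 2]
trace reaching 1: b

Answer: DEADLOCK at state 1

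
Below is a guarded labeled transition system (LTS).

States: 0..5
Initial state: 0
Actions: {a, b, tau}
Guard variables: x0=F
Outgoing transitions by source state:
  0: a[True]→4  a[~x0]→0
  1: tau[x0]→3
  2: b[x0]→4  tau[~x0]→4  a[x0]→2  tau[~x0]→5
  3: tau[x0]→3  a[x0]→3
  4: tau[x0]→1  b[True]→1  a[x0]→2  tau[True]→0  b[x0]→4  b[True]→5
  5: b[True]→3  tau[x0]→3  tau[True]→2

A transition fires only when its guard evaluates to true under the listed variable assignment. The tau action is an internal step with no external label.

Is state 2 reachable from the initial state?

Guard filter leaves 9 enabled edge(s).
Layer 0: {0}
Layer 1: {4}  total {0,4}
Layer 2: {1,5}  total {0,1,4,5}
Layer 3: {2,3}  total {0,1,2,3,4,5}
R = {0,1,2,3,4,5}
witness 2: a·b·tau

Answer: REACHABLE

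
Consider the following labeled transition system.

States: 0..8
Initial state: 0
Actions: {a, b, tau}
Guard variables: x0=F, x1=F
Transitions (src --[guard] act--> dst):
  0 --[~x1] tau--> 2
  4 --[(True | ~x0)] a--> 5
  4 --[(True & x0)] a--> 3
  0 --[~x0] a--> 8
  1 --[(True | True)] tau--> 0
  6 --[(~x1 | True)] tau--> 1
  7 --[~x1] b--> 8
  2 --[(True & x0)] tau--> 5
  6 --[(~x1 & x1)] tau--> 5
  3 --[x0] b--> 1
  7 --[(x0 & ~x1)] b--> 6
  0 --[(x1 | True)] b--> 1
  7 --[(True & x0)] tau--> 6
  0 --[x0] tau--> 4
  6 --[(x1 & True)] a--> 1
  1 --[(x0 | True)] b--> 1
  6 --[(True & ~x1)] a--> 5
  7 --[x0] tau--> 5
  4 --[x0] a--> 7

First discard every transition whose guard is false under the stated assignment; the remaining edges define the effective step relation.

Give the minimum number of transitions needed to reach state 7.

Answer: UNREACHABLE

Trace:
Breadth-first toward 7:
  depth 0: {0}
  depth 1: {1,2,8}
7 never appears.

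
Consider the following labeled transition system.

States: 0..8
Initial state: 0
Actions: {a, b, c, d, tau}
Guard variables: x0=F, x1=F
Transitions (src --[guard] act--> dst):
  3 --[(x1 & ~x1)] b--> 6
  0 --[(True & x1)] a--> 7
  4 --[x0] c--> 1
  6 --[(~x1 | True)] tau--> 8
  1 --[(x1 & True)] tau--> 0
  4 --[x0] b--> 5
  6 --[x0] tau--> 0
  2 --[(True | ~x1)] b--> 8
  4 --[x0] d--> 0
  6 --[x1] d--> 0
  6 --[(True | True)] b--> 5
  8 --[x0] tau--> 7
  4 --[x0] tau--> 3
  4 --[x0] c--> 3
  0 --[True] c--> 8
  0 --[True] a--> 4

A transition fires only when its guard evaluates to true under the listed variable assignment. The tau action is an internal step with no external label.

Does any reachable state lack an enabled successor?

Reachable = {0,4,8}
  0: a→4  c→8  [deg 2]
  4: ∅  [no exit]
  8: ∅  [no exit]
witness 4: a

Answer: DEADLOCK at state 4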